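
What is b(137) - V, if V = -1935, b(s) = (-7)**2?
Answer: 1984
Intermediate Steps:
b(s) = 49
b(137) - V = 49 - 1*(-1935) = 49 + 1935 = 1984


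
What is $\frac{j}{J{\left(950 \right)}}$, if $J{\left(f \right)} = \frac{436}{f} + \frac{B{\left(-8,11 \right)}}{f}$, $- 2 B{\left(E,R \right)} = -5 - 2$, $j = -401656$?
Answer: $- \frac{763146400}{879} \approx -8.682 \cdot 10^{5}$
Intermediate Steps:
$B{\left(E,R \right)} = \frac{7}{2}$ ($B{\left(E,R \right)} = - \frac{-5 - 2}{2} = \left(- \frac{1}{2}\right) \left(-7\right) = \frac{7}{2}$)
$J{\left(f \right)} = \frac{879}{2 f}$ ($J{\left(f \right)} = \frac{436}{f} + \frac{7}{2 f} = \frac{879}{2 f}$)
$\frac{j}{J{\left(950 \right)}} = - \frac{401656}{\frac{879}{2} \cdot \frac{1}{950}} = - \frac{401656}{\frac{879}{1900}} = \left(-401656\right) \frac{1900}{879} = - \frac{763146400}{879}$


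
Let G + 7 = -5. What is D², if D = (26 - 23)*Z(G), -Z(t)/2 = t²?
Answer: 746496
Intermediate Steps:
G = -12 (G = -7 - 5 = -12)
Z(t) = -2*t²
D = -864 (D = (26 - 23)*(-2*(-12)²) = 3*(-2*144) = 3*(-288) = -864)
D² = (-864)² = 746496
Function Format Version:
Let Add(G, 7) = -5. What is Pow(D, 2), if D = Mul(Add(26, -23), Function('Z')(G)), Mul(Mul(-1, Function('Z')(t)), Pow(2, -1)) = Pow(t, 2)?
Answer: 746496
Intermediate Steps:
G = -12 (G = Add(-7, -5) = -12)
Function('Z')(t) = Mul(-2, Pow(t, 2))
D = -864 (D = Mul(Add(26, -23), Mul(-2, Pow(-12, 2))) = Mul(3, Mul(-2, 144)) = Mul(3, -288) = -864)
Pow(D, 2) = Pow(-864, 2) = 746496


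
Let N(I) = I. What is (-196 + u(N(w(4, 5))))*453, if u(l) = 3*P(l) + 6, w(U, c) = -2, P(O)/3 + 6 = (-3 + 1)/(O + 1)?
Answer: -102378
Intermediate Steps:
P(O) = -18 - 6/(1 + O) (P(O) = -18 + 3*((-3 + 1)/(O + 1)) = -18 + 3*(-2/(1 + O)) = -18 - 6/(1 + O))
u(l) = 6 + 18*(-4 - 3*l)/(1 + l) (u(l) = 3*(6*(-4 - 3*l)/(1 + l)) + 6 = 18*(-4 - 3*l)/(1 + l) + 6 = 6 + 18*(-4 - 3*l)/(1 + l))
(-196 + u(N(w(4, 5))))*453 = (-196 + 6*(-11 - 8*(-2))/(1 - 2))*453 = (-196 + 6*(-11 + 16)/(-1))*453 = (-196 + 6*(-1)*5)*453 = (-196 - 30)*453 = -226*453 = -102378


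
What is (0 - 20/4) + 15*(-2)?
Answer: -35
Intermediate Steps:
(0 - 20/4) + 15*(-2) = (0 - 20/4) - 30 = (0 - 5*1) - 30 = (0 - 5) - 30 = -5 - 30 = -35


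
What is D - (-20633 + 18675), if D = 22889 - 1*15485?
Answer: 9362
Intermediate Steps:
D = 7404 (D = 22889 - 15485 = 7404)
D - (-20633 + 18675) = 7404 - (-20633 + 18675) = 7404 - 1*(-1958) = 7404 + 1958 = 9362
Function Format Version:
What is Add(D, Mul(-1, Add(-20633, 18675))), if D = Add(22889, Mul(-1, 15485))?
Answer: 9362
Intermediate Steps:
D = 7404 (D = Add(22889, -15485) = 7404)
Add(D, Mul(-1, Add(-20633, 18675))) = Add(7404, Mul(-1, Add(-20633, 18675))) = Add(7404, Mul(-1, -1958)) = Add(7404, 1958) = 9362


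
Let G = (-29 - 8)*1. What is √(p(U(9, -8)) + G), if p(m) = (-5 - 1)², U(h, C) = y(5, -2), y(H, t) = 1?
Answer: I ≈ 1.0*I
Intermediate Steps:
U(h, C) = 1
G = -37 (G = -37*1 = -37)
p(m) = 36 (p(m) = (-6)² = 36)
√(p(U(9, -8)) + G) = √(36 - 37) = √(-1) = I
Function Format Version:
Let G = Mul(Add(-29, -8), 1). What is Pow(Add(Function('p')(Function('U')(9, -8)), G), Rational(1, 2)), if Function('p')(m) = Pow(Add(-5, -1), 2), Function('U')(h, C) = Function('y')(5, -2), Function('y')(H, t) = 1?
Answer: I ≈ Mul(1.0000, I)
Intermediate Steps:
Function('U')(h, C) = 1
G = -37 (G = Mul(-37, 1) = -37)
Function('p')(m) = 36 (Function('p')(m) = Pow(-6, 2) = 36)
Pow(Add(Function('p')(Function('U')(9, -8)), G), Rational(1, 2)) = Pow(Add(36, -37), Rational(1, 2)) = Pow(-1, Rational(1, 2)) = I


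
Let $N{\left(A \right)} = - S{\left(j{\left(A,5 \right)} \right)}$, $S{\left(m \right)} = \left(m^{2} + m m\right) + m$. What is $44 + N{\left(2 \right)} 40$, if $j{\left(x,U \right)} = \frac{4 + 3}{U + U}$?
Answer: $- \frac{116}{5} \approx -23.2$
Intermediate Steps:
$j{\left(x,U \right)} = \frac{7}{2 U}$
$S{\left(m \right)} = m + 2 m^{2}$ ($S{\left(m \right)} = \left(m^{2} + m^{2}\right) + m = 2 m^{2} + m = m + 2 m^{2}$)
$N{\left(A \right)} = - \frac{42}{25}$ ($N{\left(A \right)} = - \frac{7}{2 \cdot 5} \left(1 + 2 \frac{7}{2 \cdot 5}\right) = - \frac{7}{2} \cdot \frac{1}{5} \left(1 + 2 \cdot \frac{7}{2} \cdot \frac{1}{5}\right) = - \frac{7 \left(1 + 2 \cdot \frac{7}{10}\right)}{10} = - \frac{7 \left(1 + \frac{7}{5}\right)}{10} = - \frac{7 \cdot 12}{10 \cdot 5} = \left(-1\right) \frac{42}{25} = - \frac{42}{25}$)
$44 + N{\left(2 \right)} 40 = 44 - \frac{336}{5} = - \frac{116}{5}$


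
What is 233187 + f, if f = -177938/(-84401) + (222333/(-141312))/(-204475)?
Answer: 189563124792903362511/812915861350400 ≈ 2.3319e+5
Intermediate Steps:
f = 1713832187637711/812915861350400 (f = -177938*(-1/84401) + (222333*(-1/141312))*(-1/204475) = 177938/84401 - 74111/47104*(-1/204475) = 177938/84401 + 74111/9631590400 = 1713832187637711/812915861350400 ≈ 2.1083)
233187 + f = 233187 + 1713832187637711/812915861350400 = 189563124792903362511/812915861350400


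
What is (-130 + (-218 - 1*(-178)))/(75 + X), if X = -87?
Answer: 85/6 ≈ 14.167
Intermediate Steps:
(-130 + (-218 - 1*(-178)))/(75 + X) = (-130 + (-218 - 1*(-178)))/(75 - 87) = (-130 + (-218 + 178))/(-12) = (-130 - 40)*(-1/12) = -170*(-1/12) = 85/6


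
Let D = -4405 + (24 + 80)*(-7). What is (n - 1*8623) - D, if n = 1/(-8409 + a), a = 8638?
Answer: -799209/229 ≈ -3490.0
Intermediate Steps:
n = 1/229 (n = 1/(-8409 + 8638) = 1/229 ≈ 0.0043668)
D = -5133 (D = -4405 + 104*(-7) = -4405 - 728 = -5133)
(n - 1*8623) - D = (1/229 - 1*8623) - 1*(-5133) = (1/229 - 8623) + 5133 = -1974666/229 + 5133 = -799209/229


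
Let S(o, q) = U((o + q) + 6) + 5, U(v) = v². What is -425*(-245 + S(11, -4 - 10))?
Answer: 98175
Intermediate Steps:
S(o, q) = 5 + (6 + o + q)² (S(o, q) = ((o + q) + 6)² + 5 = (6 + o + q)² + 5 = 5 + (6 + o + q)²)
-425*(-245 + S(11, -4 - 10)) = -425*(-245 + (5 + (6 + 11 + (-4 - 10))²)) = -425*(-245 + (5 + (6 + 11 - 14)²)) = -425*(-245 + (5 + 3²)) = -425*(-245 + (5 + 9)) = -425*(-245 + 14) = -425*(-231) = 98175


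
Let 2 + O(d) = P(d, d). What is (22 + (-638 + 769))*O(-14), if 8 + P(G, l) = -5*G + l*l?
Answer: 39168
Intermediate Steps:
P(G, l) = -8 + l**2 - 5*G (P(G, l) = -8 + (-5*G + l*l) = -8 + (-5*G + l**2) = -8 + (l**2 - 5*G) = -8 + l**2 - 5*G)
O(d) = -10 + d**2 - 5*d (O(d) = -2 + (-8 + d**2 - 5*d) = -10 + d**2 - 5*d)
(22 + (-638 + 769))*O(-14) = (22 + (-638 + 769))*(-10 + (-14)**2 - 5*(-14)) = (22 + 131)*(-10 + 196 + 70) = 153*256 = 39168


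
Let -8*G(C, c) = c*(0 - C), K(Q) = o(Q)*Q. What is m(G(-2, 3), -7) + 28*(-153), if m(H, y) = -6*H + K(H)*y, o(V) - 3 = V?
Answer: -68283/16 ≈ -4267.7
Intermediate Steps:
o(V) = 3 + V
K(Q) = Q*(3 + Q) (K(Q) = (3 + Q)*Q = Q*(3 + Q))
G(C, c) = C*c/8 (G(C, c) = -c*(0 - C)/8 = -c*(-C)/8 = -(-1)*C*c/8 = C*c/8)
m(H, y) = -6*H + H*y*(3 + H) (m(H, y) = -6*H + (H*(3 + H))*y = -6*H + H*y*(3 + H))
m(G(-2, 3), -7) + 28*(-153) = ((⅛)*(-2)*3)*(-6 - 7*(3 + (⅛)*(-2)*3)) + 28*(-153) = -3*(-6 - 7*(3 - ¾))/4 - 4284 = -3*(-6 - 7*9/4)/4 - 4284 = -3*(-6 - 63/4)/4 - 4284 = -¾*(-87/4) - 4284 = 261/16 - 4284 = -68283/16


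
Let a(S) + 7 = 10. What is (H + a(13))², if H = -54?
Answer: 2601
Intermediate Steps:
a(S) = 3 (a(S) = -7 + 10 = 3)
(H + a(13))² = (-54 + 3)² = (-51)² = 2601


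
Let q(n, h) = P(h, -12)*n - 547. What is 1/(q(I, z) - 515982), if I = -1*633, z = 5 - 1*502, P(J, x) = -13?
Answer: -1/508300 ≈ -1.9673e-6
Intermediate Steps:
z = -497 (z = 5 - 502 = -497)
I = -633
q(n, h) = -547 - 13*n (q(n, h) = -13*n - 547 = -547 - 13*n)
1/(q(I, z) - 515982) = 1/((-547 - 13*(-633)) - 515982) = 1/((-547 + 8229) - 515982) = 1/(7682 - 515982) = 1/(-508300) = -1/508300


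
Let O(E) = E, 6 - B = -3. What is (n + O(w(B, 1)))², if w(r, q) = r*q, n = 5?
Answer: 196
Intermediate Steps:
B = 9 (B = 6 - 1*(-3) = 6 + 3 = 9)
w(r, q) = q*r
(n + O(w(B, 1)))² = (5 + 1*9)² = (5 + 9)² = 14² = 196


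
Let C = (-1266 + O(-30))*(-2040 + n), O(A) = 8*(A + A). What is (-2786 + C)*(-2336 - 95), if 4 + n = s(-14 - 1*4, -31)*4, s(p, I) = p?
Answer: -8974644250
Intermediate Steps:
O(A) = 16*A (O(A) = 8*(2*A) = 16*A)
n = -76 (n = -4 + (-14 - 1*4)*4 = -4 + (-14 - 4)*4 = -4 - 18*4 = -4 - 72 = -76)
C = 3694536 (C = (-1266 + 16*(-30))*(-2040 - 76) = (-1266 - 480)*(-2116) = -1746*(-2116) = 3694536)
(-2786 + C)*(-2336 - 95) = (-2786 + 3694536)*(-2336 - 95) = 3691750*(-2431) = -8974644250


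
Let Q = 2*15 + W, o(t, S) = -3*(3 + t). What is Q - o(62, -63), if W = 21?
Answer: 246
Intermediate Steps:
o(t, S) = -9 - 3*t
Q = 51 (Q = 2*15 + 21 = 30 + 21 = 51)
Q - o(62, -63) = 51 - (-9 - 3*62) = 51 - (-9 - 186) = 51 - 1*(-195) = 51 + 195 = 246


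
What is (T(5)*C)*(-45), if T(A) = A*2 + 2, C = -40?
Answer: 21600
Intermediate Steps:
T(A) = 2 + 2*A (T(A) = 2*A + 2 = 2 + 2*A)
(T(5)*C)*(-45) = ((2 + 2*5)*(-40))*(-45) = ((2 + 10)*(-40))*(-45) = (12*(-40))*(-45) = -480*(-45) = 21600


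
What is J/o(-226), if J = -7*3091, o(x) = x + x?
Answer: 21637/452 ≈ 47.869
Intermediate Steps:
o(x) = 2*x
J = -21637
J/o(-226) = -21637/(2*(-226)) = -21637/(-452) = -21637*(-1/452) = 21637/452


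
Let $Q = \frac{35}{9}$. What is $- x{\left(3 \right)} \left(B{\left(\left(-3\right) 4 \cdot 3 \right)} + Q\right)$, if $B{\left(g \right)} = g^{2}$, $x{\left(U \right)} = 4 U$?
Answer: $- \frac{46796}{3} \approx -15599.0$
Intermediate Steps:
$Q = \frac{35}{9}$ ($Q = 35 \cdot \frac{1}{9} = \frac{35}{9} \approx 3.8889$)
$- x{\left(3 \right)} \left(B{\left(\left(-3\right) 4 \cdot 3 \right)} + Q\right) = - 4 \cdot 3 \left(\left(\left(-3\right) 4 \cdot 3\right)^{2} + \frac{35}{9}\right) = \left(-1\right) 12 \left(\left(\left(-12\right) 3\right)^{2} + \frac{35}{9}\right) = - 12 \left(\left(-36\right)^{2} + \frac{35}{9}\right) = - 12 \left(1296 + \frac{35}{9}\right) = \left(-12\right) \frac{11699}{9} = - \frac{46796}{3}$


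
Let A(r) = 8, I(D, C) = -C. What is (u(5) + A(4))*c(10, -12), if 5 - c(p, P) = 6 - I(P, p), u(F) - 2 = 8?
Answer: -198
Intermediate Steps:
u(F) = 10 (u(F) = 2 + 8 = 10)
c(p, P) = -1 - p (c(p, P) = 5 - (6 - (-1)*p) = 5 - (6 + p) = 5 + (-6 - p) = -1 - p)
(u(5) + A(4))*c(10, -12) = (10 + 8)*(-1 - 1*10) = 18*(-1 - 10) = 18*(-11) = -198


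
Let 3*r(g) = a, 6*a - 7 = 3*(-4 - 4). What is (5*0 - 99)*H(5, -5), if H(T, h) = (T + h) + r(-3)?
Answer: 187/2 ≈ 93.500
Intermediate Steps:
a = -17/6 (a = 7/6 + (3*(-4 - 4))/6 = 7/6 + (3*(-8))/6 = 7/6 + (⅙)*(-24) = 7/6 - 4 = -17/6 ≈ -2.8333)
r(g) = -17/18 (r(g) = (⅓)*(-17/6) = -17/18)
H(T, h) = -17/18 + T + h (H(T, h) = (T + h) - 17/18 = -17/18 + T + h)
(5*0 - 99)*H(5, -5) = (5*0 - 99)*(-17/18 + 5 - 5) = (0 - 99)*(-17/18) = -99*(-17/18) = 187/2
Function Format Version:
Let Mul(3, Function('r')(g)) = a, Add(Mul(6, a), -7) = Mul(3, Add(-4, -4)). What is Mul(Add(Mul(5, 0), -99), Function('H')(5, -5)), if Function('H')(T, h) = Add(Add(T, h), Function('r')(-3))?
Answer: Rational(187, 2) ≈ 93.500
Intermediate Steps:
a = Rational(-17, 6) (a = Add(Rational(7, 6), Mul(Rational(1, 6), Mul(3, Add(-4, -4)))) = Add(Rational(7, 6), Mul(Rational(1, 6), Mul(3, -8))) = Add(Rational(7, 6), Mul(Rational(1, 6), -24)) = Add(Rational(7, 6), -4) = Rational(-17, 6) ≈ -2.8333)
Function('r')(g) = Rational(-17, 18) (Function('r')(g) = Mul(Rational(1, 3), Rational(-17, 6)) = Rational(-17, 18))
Function('H')(T, h) = Add(Rational(-17, 18), T, h) (Function('H')(T, h) = Add(Add(T, h), Rational(-17, 18)) = Add(Rational(-17, 18), T, h))
Mul(Add(Mul(5, 0), -99), Function('H')(5, -5)) = Mul(Add(Mul(5, 0), -99), Add(Rational(-17, 18), 5, -5)) = Mul(Add(0, -99), Rational(-17, 18)) = Mul(-99, Rational(-17, 18)) = Rational(187, 2)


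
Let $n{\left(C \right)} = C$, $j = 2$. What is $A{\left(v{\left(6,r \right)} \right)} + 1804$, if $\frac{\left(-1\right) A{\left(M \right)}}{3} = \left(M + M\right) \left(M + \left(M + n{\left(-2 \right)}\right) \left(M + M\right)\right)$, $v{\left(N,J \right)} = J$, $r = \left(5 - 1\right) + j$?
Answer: $-140$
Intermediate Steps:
$r = 6$ ($r = \left(5 - 1\right) + 2 = 4 + 2 = 6$)
$A{\left(M \right)} = - 6 M \left(M + 2 M \left(-2 + M\right)\right)$ ($A{\left(M \right)} = - 3 \left(M + M\right) \left(M + \left(M - 2\right) \left(M + M\right)\right) = - 3 \cdot 2 M \left(M + \left(-2 + M\right) 2 M\right) = - 3 \cdot 2 M \left(M + 2 M \left(-2 + M\right)\right) = - 6 M \left(M + 2 M \left(-2 + M\right)\right)$)
$A{\left(v{\left(6,r \right)} \right)} + 1804 = 6^{2} \left(18 - 72\right) + 1804 = 36 \left(18 - 72\right) + 1804 = 36 \left(-54\right) + 1804 = -1944 + 1804 = -140$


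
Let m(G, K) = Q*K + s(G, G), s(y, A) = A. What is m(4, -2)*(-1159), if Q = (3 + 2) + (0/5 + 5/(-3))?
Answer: 9272/3 ≈ 3090.7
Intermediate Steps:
Q = 10/3 (Q = 5 + (0*(1/5) + 5*(-1/3)) = 5 + (0 - 5/3) = 5 - 5/3 = 10/3 ≈ 3.3333)
m(G, K) = G + 10*K/3 (m(G, K) = 10*K/3 + G = G + 10*K/3)
m(4, -2)*(-1159) = (4 + (10/3)*(-2))*(-1159) = (4 - 20/3)*(-1159) = -8/3*(-1159) = 9272/3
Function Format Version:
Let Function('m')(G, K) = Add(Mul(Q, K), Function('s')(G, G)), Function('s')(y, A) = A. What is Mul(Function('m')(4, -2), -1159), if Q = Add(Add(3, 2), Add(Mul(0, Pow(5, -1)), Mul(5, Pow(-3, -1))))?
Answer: Rational(9272, 3) ≈ 3090.7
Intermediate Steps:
Q = Rational(10, 3) (Q = Add(5, Add(Mul(0, Rational(1, 5)), Mul(5, Rational(-1, 3)))) = Add(5, Add(0, Rational(-5, 3))) = Add(5, Rational(-5, 3)) = Rational(10, 3) ≈ 3.3333)
Function('m')(G, K) = Add(G, Mul(Rational(10, 3), K)) (Function('m')(G, K) = Add(Mul(Rational(10, 3), K), G) = Add(G, Mul(Rational(10, 3), K)))
Mul(Function('m')(4, -2), -1159) = Mul(Add(4, Mul(Rational(10, 3), -2)), -1159) = Mul(Add(4, Rational(-20, 3)), -1159) = Mul(Rational(-8, 3), -1159) = Rational(9272, 3)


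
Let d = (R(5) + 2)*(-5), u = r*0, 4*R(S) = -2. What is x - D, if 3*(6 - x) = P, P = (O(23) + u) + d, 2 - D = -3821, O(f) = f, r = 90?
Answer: -22933/6 ≈ -3822.2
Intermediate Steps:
R(S) = -½ (R(S) = (¼)*(-2) = -½)
u = 0 (u = 90*0 = 0)
d = -15/2 (d = (-½ + 2)*(-5) = (3/2)*(-5) = -15/2 ≈ -7.5000)
D = 3823 (D = 2 - 1*(-3821) = 2 + 3821 = 3823)
P = 31/2 (P = (23 + 0) - 15/2 = 23 - 15/2 = 31/2 ≈ 15.500)
x = ⅚ (x = 6 - ⅓*31/2 = 6 - 31/6 = ⅚ ≈ 0.83333)
x - D = ⅚ - 1*3823 = ⅚ - 3823 = -22933/6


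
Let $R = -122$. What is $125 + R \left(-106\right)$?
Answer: $13057$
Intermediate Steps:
$125 + R \left(-106\right) = 125 - -12932 = 125 + 12932 = 13057$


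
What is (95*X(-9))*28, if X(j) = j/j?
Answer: 2660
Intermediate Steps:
X(j) = 1
(95*X(-9))*28 = (95*1)*28 = 95*28 = 2660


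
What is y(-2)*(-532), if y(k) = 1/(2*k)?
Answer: 133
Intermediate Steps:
y(k) = 1/(2*k) (y(k) = 1*(1/(2*k)) = 1/(2*k))
y(-2)*(-532) = ((½)/(-2))*(-532) = ((½)*(-½))*(-532) = -¼*(-532) = 133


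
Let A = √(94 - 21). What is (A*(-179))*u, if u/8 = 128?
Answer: -183296*√73 ≈ -1.5661e+6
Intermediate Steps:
u = 1024 (u = 8*128 = 1024)
A = √73 ≈ 8.5440
(A*(-179))*u = (√73*(-179))*1024 = -179*√73*1024 = -183296*√73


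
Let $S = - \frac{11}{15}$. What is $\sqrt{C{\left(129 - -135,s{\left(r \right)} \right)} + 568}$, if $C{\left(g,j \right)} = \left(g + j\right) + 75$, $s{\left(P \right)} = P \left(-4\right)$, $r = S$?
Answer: $\frac{\sqrt{204735}}{15} \approx 30.165$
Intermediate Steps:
$S = - \frac{11}{15}$ ($S = \left(-11\right) \frac{1}{15} = - \frac{11}{15} \approx -0.73333$)
$r = - \frac{11}{15} \approx -0.73333$
$s{\left(P \right)} = - 4 P$
$C{\left(g,j \right)} = 75 + g + j$
$\sqrt{C{\left(129 - -135,s{\left(r \right)} \right)} + 568} = \sqrt{\left(75 + \left(129 - -135\right) - - \frac{44}{15}\right) + 568} = \sqrt{\left(75 + \left(129 + 135\right) + \frac{44}{15}\right) + 568} = \sqrt{\left(75 + 264 + \frac{44}{15}\right) + 568} = \sqrt{\frac{5129}{15} + 568} = \sqrt{\frac{13649}{15}} = \frac{\sqrt{204735}}{15}$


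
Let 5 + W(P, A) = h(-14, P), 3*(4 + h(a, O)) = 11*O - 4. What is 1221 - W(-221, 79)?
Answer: 6125/3 ≈ 2041.7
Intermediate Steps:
h(a, O) = -16/3 + 11*O/3 (h(a, O) = -4 + (11*O - 4)/3 = -4 + (-4 + 11*O)/3 = -4 + (-4/3 + 11*O/3) = -16/3 + 11*O/3)
W(P, A) = -31/3 + 11*P/3 (W(P, A) = -5 + (-16/3 + 11*P/3) = -31/3 + 11*P/3)
1221 - W(-221, 79) = 1221 - (-31/3 + (11/3)*(-221)) = 1221 - (-31/3 - 2431/3) = 1221 - 1*(-2462/3) = 1221 + 2462/3 = 6125/3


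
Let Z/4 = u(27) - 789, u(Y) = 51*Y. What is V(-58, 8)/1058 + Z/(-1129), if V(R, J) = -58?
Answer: -1276949/597241 ≈ -2.1381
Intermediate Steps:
Z = 2352 (Z = 4*(51*27 - 789) = 4*(1377 - 789) = 4*588 = 2352)
V(-58, 8)/1058 + Z/(-1129) = -58/1058 + 2352/(-1129) = -58*1/1058 + 2352*(-1/1129) = -29/529 - 2352/1129 = -1276949/597241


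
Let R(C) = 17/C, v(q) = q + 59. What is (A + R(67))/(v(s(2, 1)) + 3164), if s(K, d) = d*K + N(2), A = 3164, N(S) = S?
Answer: 212005/216209 ≈ 0.98056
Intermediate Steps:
s(K, d) = 2 + K*d (s(K, d) = d*K + 2 = K*d + 2 = 2 + K*d)
v(q) = 59 + q
(A + R(67))/(v(s(2, 1)) + 3164) = (3164 + 17/67)/((59 + (2 + 2*1)) + 3164) = (3164 + 17*(1/67))/((59 + (2 + 2)) + 3164) = (3164 + 17/67)/((59 + 4) + 3164) = 212005/(67*(63 + 3164)) = (212005/67)/3227 = (212005/67)*(1/3227) = 212005/216209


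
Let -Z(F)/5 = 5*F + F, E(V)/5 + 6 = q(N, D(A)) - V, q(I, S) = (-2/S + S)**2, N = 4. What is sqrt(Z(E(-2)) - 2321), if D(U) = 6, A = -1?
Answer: I*sqrt(58839)/3 ≈ 80.856*I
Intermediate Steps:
q(I, S) = (S - 2/S)**2
E(V) = 1175/9 - 5*V (E(V) = -30 + 5*((-2 + 6**2)**2/6**2 - V) = -30 + 5*((-2 + 36)**2/36 - V) = -30 + 5*((1/36)*34**2 - V) = -30 + 5*((1/36)*1156 - V) = -30 + 5*(289/9 - V) = -30 + (1445/9 - 5*V) = 1175/9 - 5*V)
Z(F) = -30*F (Z(F) = -5*(5*F + F) = -30*F)
sqrt(Z(E(-2)) - 2321) = sqrt(-30*(1175/9 - 5*(-2)) - 2321) = sqrt(-30*(1175/9 + 10) - 2321) = sqrt(-30*1265/9 - 2321) = sqrt(-12650/3 - 2321) = sqrt(-19613/3) = I*sqrt(58839)/3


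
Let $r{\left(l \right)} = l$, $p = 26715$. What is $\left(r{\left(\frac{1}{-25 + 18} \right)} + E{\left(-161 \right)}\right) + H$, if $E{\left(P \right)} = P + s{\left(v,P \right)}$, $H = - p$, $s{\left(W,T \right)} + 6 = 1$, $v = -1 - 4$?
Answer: $- \frac{188168}{7} \approx -26881.0$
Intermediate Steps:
$v = -5$ ($v = -1 - 4 = -5$)
$s{\left(W,T \right)} = -5$ ($s{\left(W,T \right)} = -6 + 1 = -5$)
$H = -26715$ ($H = \left(-1\right) 26715 = -26715$)
$E{\left(P \right)} = -5 + P$ ($E{\left(P \right)} = P - 5 = -5 + P$)
$\left(r{\left(\frac{1}{-25 + 18} \right)} + E{\left(-161 \right)}\right) + H = \left(\frac{1}{-25 + 18} - 166\right) - 26715 = \left(\frac{1}{-7} - 166\right) - 26715 = \left(- \frac{1}{7} - 166\right) - 26715 = - \frac{1163}{7} - 26715 = - \frac{188168}{7}$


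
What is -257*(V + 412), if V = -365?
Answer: -12079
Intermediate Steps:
-257*(V + 412) = -257*(-365 + 412) = -257*47 = -1*12079 = -12079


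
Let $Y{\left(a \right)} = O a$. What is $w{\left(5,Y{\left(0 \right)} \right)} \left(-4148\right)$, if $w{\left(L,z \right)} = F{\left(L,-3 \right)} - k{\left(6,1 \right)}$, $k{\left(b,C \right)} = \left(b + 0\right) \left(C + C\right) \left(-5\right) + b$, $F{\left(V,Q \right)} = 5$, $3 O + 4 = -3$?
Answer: $-244732$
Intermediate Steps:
$O = - \frac{7}{3}$ ($O = - \frac{4}{3} + \frac{1}{3} \left(-3\right) = - \frac{4}{3} - 1 = - \frac{7}{3} \approx -2.3333$)
$Y{\left(a \right)} = - \frac{7 a}{3}$
$k{\left(b,C \right)} = b - 10 C b$ ($k{\left(b,C \right)} = b 2 C \left(-5\right) + b = 2 C b \left(-5\right) + b = - 10 C b + b = b - 10 C b$)
$w{\left(L,z \right)} = 59$ ($w{\left(L,z \right)} = 5 - 6 \left(1 - 10\right) = 5 - 6 \left(-9\right) = 5 - -54 = 5 + 54 = 59$)
$w{\left(5,Y{\left(0 \right)} \right)} \left(-4148\right) = 59 \left(-4148\right) = -244732$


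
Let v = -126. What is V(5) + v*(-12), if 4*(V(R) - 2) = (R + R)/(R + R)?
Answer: 6057/4 ≈ 1514.3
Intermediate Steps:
V(R) = 9/4 (V(R) = 2 + ((R + R)/(R + R))/4 = 2 + ((2*R)/((2*R)))/4 = 2 + ((2*R)*(1/(2*R)))/4 = 2 + (¼)*1 = 2 + ¼ = 9/4)
V(5) + v*(-12) = 9/4 - 126*(-12) = 9/4 + 1512 = 6057/4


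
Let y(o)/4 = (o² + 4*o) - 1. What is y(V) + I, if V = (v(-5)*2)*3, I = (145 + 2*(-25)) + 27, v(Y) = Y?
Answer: 3238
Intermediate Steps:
I = 122 (I = (145 - 50) + 27 = 95 + 27 = 122)
V = -30 (V = -5*2*3 = -10*3 = -30)
y(o) = -4 + 4*o² + 16*o (y(o) = 4*((o² + 4*o) - 1) = 4*(-1 + o² + 4*o) = -4 + 4*o² + 16*o)
y(V) + I = (-4 + 4*(-30)² + 16*(-30)) + 122 = (-4 + 4*900 - 480) + 122 = (-4 + 3600 - 480) + 122 = 3116 + 122 = 3238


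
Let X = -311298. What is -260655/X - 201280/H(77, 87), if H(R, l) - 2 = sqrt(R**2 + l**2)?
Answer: 1651710275/53854554 - 100640*sqrt(13498)/6747 ≈ -1702.3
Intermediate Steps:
H(R, l) = 2 + sqrt(R**2 + l**2)
-260655/X - 201280/H(77, 87) = -260655/(-311298) - 201280/(2 + sqrt(77**2 + 87**2)) = -260655*(-1/311298) - 201280/(2 + sqrt(5929 + 7569)) = 86885/103766 - 201280/(2 + sqrt(13498))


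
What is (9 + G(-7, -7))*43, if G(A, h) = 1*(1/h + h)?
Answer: 559/7 ≈ 79.857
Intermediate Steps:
G(A, h) = h + 1/h (G(A, h) = 1*(h + 1/h) = h + 1/h)
(9 + G(-7, -7))*43 = (9 + (-7 + 1/(-7)))*43 = (9 + (-7 - 1/7))*43 = (9 - 50/7)*43 = (13/7)*43 = 559/7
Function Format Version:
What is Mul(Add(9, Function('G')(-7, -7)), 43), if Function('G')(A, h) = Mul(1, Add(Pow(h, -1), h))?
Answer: Rational(559, 7) ≈ 79.857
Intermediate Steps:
Function('G')(A, h) = Add(h, Pow(h, -1)) (Function('G')(A, h) = Mul(1, Add(h, Pow(h, -1))) = Add(h, Pow(h, -1)))
Mul(Add(9, Function('G')(-7, -7)), 43) = Mul(Add(9, Add(-7, Pow(-7, -1))), 43) = Mul(Add(9, Add(-7, Rational(-1, 7))), 43) = Mul(Add(9, Rational(-50, 7)), 43) = Mul(Rational(13, 7), 43) = Rational(559, 7)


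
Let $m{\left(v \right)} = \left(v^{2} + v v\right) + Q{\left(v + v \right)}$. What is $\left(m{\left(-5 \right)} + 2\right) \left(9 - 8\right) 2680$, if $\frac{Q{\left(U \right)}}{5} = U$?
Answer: $5360$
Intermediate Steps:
$Q{\left(U \right)} = 5 U$
$m{\left(v \right)} = 2 v^{2} + 10 v$ ($m{\left(v \right)} = \left(v^{2} + v v\right) + 5 \left(v + v\right) = \left(v^{2} + v^{2}\right) + 5 \cdot 2 v = 2 v^{2} + 10 v$)
$\left(m{\left(-5 \right)} + 2\right) \left(9 - 8\right) 2680 = \left(2 \left(-5\right) \left(5 - 5\right) + 2\right) \left(9 - 8\right) 2680 = \left(2 \left(-5\right) 0 + 2\right) 1 \cdot 2680 = \left(0 + 2\right) 1 \cdot 2680 = 2 \cdot 1 \cdot 2680 = 2 \cdot 2680 = 5360$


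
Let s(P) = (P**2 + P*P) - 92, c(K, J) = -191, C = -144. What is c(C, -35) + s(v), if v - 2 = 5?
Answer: -185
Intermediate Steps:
v = 7 (v = 2 + 5 = 7)
s(P) = -92 + 2*P**2 (s(P) = (P**2 + P**2) - 92 = 2*P**2 - 92 = -92 + 2*P**2)
c(C, -35) + s(v) = -191 + (-92 + 2*7**2) = -191 + (-92 + 2*49) = -191 + (-92 + 98) = -191 + 6 = -185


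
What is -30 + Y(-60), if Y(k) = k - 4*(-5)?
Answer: -70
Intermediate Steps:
Y(k) = 20 + k (Y(k) = k + 20 = 20 + k)
-30 + Y(-60) = -30 + (20 - 60) = -30 - 40 = -70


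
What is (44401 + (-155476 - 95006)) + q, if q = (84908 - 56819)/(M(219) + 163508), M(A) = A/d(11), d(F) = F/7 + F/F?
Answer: -202280491745/981559 ≈ -2.0608e+5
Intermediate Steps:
d(F) = 1 + F/7 (d(F) = F*(1/7) + 1 = F/7 + 1 = 1 + F/7)
M(A) = 7*A/18 (M(A) = A/(1 + (1/7)*11) = A/(1 + 11/7) = A/(18/7) = A*(7/18) = 7*A/18)
q = 168534/981559 (q = (84908 - 56819)/((7/18)*219 + 163508) = 28089/(511/6 + 163508) = 28089/(981559/6) = 28089*(6/981559) = 168534/981559 ≈ 0.17170)
(44401 + (-155476 - 95006)) + q = (44401 + (-155476 - 95006)) + 168534/981559 = (44401 - 250482) + 168534/981559 = -206081 + 168534/981559 = -202280491745/981559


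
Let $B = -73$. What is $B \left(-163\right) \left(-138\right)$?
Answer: $-1642062$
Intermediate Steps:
$B \left(-163\right) \left(-138\right) = \left(-73\right) \left(-163\right) \left(-138\right) = 11899 \left(-138\right) = -1642062$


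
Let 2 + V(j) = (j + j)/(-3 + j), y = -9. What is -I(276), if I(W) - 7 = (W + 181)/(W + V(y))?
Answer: -4771/551 ≈ -8.6588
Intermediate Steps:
V(j) = -2 + 2*j/(-3 + j) (V(j) = -2 + (j + j)/(-3 + j) = -2 + (2*j)/(-3 + j) = -2 + 2*j/(-3 + j))
I(W) = 7 + (181 + W)/(-½ + W) (I(W) = 7 + (W + 181)/(W + 6/(-3 - 9)) = 7 + (181 + W)/(W + 6/(-12)) = 7 + (181 + W)/(W + 6*(-1/12)) = 7 + (181 + W)/(W - ½) = 7 + (181 + W)/(-½ + W))
-I(276) = -(355 + 16*276)/(-1 + 2*276) = -(355 + 4416)/(-1 + 552) = -4771/551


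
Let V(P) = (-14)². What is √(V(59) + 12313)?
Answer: √12509 ≈ 111.84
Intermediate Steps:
V(P) = 196
√(V(59) + 12313) = √(196 + 12313) = √12509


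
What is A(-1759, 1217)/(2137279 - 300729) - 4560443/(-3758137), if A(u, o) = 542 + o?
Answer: 8382092154633/6902006507350 ≈ 1.2144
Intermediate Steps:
A(-1759, 1217)/(2137279 - 300729) - 4560443/(-3758137) = (542 + 1217)/(2137279 - 300729) - 4560443/(-3758137) = 1759/1836550 - 4560443*(-1/3758137) = 1759*(1/1836550) + 4560443/3758137 = 1759/1836550 + 4560443/3758137 = 8382092154633/6902006507350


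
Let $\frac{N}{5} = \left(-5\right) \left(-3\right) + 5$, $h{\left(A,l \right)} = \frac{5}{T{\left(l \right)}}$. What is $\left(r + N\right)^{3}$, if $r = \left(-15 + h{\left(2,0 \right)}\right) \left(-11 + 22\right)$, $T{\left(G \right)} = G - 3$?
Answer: $- \frac{15625000}{27} \approx -5.787 \cdot 10^{5}$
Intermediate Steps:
$T{\left(G \right)} = -3 + G$
$h{\left(A,l \right)} = \frac{5}{-3 + l}$
$r = - \frac{550}{3}$ ($r = \left(-15 + \frac{5}{-3 + 0}\right) \left(-11 + 22\right) = \left(-15 + \frac{5}{-3}\right) 11 = \left(-15 + 5 \left(- \frac{1}{3}\right)\right) 11 = \left(-15 - \frac{5}{3}\right) 11 = \left(- \frac{50}{3}\right) 11 = - \frac{550}{3} \approx -183.33$)
$N = 100$ ($N = 5 \left(\left(-5\right) \left(-3\right) + 5\right) = 5 \left(15 + 5\right) = 5 \cdot 20 = 100$)
$\left(r + N\right)^{3} = \left(- \frac{550}{3} + 100\right)^{3} = \left(- \frac{250}{3}\right)^{3} = - \frac{15625000}{27}$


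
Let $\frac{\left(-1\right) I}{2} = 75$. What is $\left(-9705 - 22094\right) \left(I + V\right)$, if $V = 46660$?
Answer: $-1478971490$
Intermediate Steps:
$I = -150$ ($I = \left(-2\right) 75 = -150$)
$\left(-9705 - 22094\right) \left(I + V\right) = \left(-9705 - 22094\right) \left(-150 + 46660\right) = \left(-31799\right) 46510 = -1478971490$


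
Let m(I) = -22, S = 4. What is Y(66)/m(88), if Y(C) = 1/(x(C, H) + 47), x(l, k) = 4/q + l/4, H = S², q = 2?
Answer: -1/1441 ≈ -0.00069396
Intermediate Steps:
H = 16 (H = 4² = 16)
x(l, k) = 2 + l/4 (x(l, k) = 4/2 + l/4 = 4*(½) + l*(¼) = 2 + l/4)
Y(C) = 1/(49 + C/4) (Y(C) = 1/((2 + C/4) + 47) = 1/(49 + C/4))
Y(66)/m(88) = (4/(196 + 66))/(-22) = (4/262)*(-1/22) = (4*(1/262))*(-1/22) = (2/131)*(-1/22) = -1/1441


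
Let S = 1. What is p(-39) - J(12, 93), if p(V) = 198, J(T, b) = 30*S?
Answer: 168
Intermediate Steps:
J(T, b) = 30 (J(T, b) = 30*1 = 30)
p(-39) - J(12, 93) = 198 - 1*30 = 198 - 30 = 168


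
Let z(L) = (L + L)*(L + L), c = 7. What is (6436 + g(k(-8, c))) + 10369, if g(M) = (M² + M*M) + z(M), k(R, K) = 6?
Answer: 17021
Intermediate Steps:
z(L) = 4*L² (z(L) = (2*L)*(2*L) = 4*L²)
g(M) = 6*M² (g(M) = (M² + M*M) + 4*M² = (M² + M²) + 4*M² = 2*M² + 4*M² = 6*M²)
(6436 + g(k(-8, c))) + 10369 = (6436 + 6*6²) + 10369 = (6436 + 6*36) + 10369 = (6436 + 216) + 10369 = 6652 + 10369 = 17021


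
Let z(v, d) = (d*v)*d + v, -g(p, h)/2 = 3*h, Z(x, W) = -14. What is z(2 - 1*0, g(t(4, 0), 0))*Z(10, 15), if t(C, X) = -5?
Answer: -28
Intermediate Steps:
g(p, h) = -6*h
z(v, d) = v + v*d² (z(v, d) = v*d² + v = v + v*d²)
z(2 - 1*0, g(t(4, 0), 0))*Z(10, 15) = ((2 - 1*0)*(1 + (-6*0)²))*(-14) = ((2 + 0)*(1 + 0²))*(-14) = (2*(1 + 0))*(-14) = (2*1)*(-14) = 2*(-14) = -28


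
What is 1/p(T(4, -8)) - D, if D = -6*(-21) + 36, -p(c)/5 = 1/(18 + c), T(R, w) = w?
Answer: -164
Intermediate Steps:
p(c) = -5/(18 + c)
D = 162 (D = 126 + 36 = 162)
1/p(T(4, -8)) - D = 1/(-5/(18 - 8)) - 1*162 = 1/(-5/10) - 162 = 1/(-5*⅒) - 162 = 1/(-½) - 162 = -2 - 162 = -164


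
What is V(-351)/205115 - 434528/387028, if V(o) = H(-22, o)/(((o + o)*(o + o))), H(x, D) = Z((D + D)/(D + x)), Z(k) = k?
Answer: -5834466365950523/5196677426353530 ≈ -1.1227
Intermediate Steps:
H(x, D) = 2*D/(D + x) (H(x, D) = (D + D)/(D + x) = (2*D)/(D + x) = 2*D/(D + x))
V(o) = 1/(2*o*(-22 + o)) (V(o) = (2*o/(o - 22))/(((o + o)*(o + o))) = (2*o/(-22 + o))/(((2*o)*(2*o))) = (2*o/(-22 + o))/((4*o**2)) = (2*o/(-22 + o))*(1/(4*o**2)) = 1/(2*o*(-22 + o)))
V(-351)/205115 - 434528/387028 = ((1/2)/(-351*(-22 - 351)))/205115 - 434528/387028 = ((1/2)*(-1/351)/(-373))*(1/205115) - 434528*1/387028 = ((1/2)*(-1/351)*(-1/373))*(1/205115) - 108632/96757 = (1/261846)*(1/205115) - 108632/96757 = 1/53708542290 - 108632/96757 = -5834466365950523/5196677426353530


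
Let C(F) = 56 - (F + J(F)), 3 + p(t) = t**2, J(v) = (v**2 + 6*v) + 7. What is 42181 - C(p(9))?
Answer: 48762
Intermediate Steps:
J(v) = 7 + v**2 + 6*v
p(t) = -3 + t**2
C(F) = 49 - F**2 - 7*F (C(F) = 56 - (F + (7 + F**2 + 6*F)) = 56 - (7 + F**2 + 7*F) = 56 + (-7 - F**2 - 7*F) = 49 - F**2 - 7*F)
42181 - C(p(9)) = 42181 - (49 - (-3 + 9**2)**2 - 7*(-3 + 9**2)) = 42181 - (49 - (-3 + 81)**2 - 7*(-3 + 81)) = 42181 - (49 - 1*78**2 - 7*78) = 42181 - (49 - 1*6084 - 546) = 42181 - (49 - 6084 - 546) = 42181 - 1*(-6581) = 42181 + 6581 = 48762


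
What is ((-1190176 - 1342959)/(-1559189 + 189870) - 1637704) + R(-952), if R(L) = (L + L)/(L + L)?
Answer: -2242535301122/1369319 ≈ -1.6377e+6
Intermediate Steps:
R(L) = 1 (R(L) = (2*L)/((2*L)) = (2*L)*(1/(2*L)) = 1)
((-1190176 - 1342959)/(-1559189 + 189870) - 1637704) + R(-952) = ((-1190176 - 1342959)/(-1559189 + 189870) - 1637704) + 1 = (-2533135/(-1369319) - 1637704) + 1 = (-2533135*(-1/1369319) - 1637704) + 1 = (2533135/1369319 - 1637704) + 1 = -2242536670441/1369319 + 1 = -2242535301122/1369319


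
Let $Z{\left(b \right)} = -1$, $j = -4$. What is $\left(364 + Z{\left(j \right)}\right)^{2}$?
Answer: $131769$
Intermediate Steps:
$\left(364 + Z{\left(j \right)}\right)^{2} = \left(364 - 1\right)^{2} = 363^{2} = 131769$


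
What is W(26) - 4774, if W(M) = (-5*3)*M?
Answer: -5164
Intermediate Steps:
W(M) = -15*M
W(26) - 4774 = -15*26 - 4774 = -390 - 4774 = -5164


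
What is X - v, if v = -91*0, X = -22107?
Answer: -22107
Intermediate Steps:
v = 0
X - v = -22107 - 1*0 = -22107 + 0 = -22107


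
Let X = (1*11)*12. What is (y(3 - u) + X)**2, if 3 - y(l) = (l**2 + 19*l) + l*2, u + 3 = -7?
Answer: 94249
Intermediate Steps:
u = -10 (u = -3 - 7 = -10)
X = 132 (X = 11*12 = 132)
y(l) = 3 - l**2 - 21*l (y(l) = 3 - ((l**2 + 19*l) + l*2) = 3 - ((l**2 + 19*l) + 2*l) = 3 - (l**2 + 21*l) = 3 + (-l**2 - 21*l) = 3 - l**2 - 21*l)
(y(3 - u) + X)**2 = ((3 - (3 - 1*(-10))**2 - 21*(3 - 1*(-10))) + 132)**2 = ((3 - (3 + 10)**2 - 21*(3 + 10)) + 132)**2 = ((3 - 1*13**2 - 21*13) + 132)**2 = ((3 - 1*169 - 273) + 132)**2 = ((3 - 169 - 273) + 132)**2 = (-439 + 132)**2 = (-307)**2 = 94249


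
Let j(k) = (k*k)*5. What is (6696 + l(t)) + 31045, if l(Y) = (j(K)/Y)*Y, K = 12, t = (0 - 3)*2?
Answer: 38461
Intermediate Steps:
t = -6 (t = -3*2 = -6)
j(k) = 5*k² (j(k) = k²*5 = 5*k²)
l(Y) = 720 (l(Y) = ((5*12²)/Y)*Y = ((5*144)/Y)*Y = (720/Y)*Y = 720)
(6696 + l(t)) + 31045 = (6696 + 720) + 31045 = 7416 + 31045 = 38461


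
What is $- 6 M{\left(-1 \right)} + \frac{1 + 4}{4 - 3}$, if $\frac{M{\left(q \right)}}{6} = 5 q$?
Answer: $185$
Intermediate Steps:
$M{\left(q \right)} = 30 q$ ($M{\left(q \right)} = 6 \cdot 5 q = 30 q$)
$- 6 M{\left(-1 \right)} + \frac{1 + 4}{4 - 3} = - 6 \cdot 30 \left(-1\right) + \frac{1 + 4}{4 - 3} = \left(-6\right) \left(-30\right) + \frac{5}{1} = 180 + 5 \cdot 1 = 180 + 5 = 185$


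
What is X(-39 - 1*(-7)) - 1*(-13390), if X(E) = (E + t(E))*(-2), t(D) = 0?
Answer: 13454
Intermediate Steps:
X(E) = -2*E (X(E) = (E + 0)*(-2) = E*(-2) = -2*E)
X(-39 - 1*(-7)) - 1*(-13390) = -2*(-39 - 1*(-7)) - 1*(-13390) = -2*(-39 + 7) + 13390 = -2*(-32) + 13390 = 64 + 13390 = 13454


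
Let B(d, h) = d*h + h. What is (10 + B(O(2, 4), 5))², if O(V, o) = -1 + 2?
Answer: 400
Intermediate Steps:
O(V, o) = 1
B(d, h) = h + d*h
(10 + B(O(2, 4), 5))² = (10 + 5*(1 + 1))² = (10 + 5*2)² = (10 + 10)² = 20² = 400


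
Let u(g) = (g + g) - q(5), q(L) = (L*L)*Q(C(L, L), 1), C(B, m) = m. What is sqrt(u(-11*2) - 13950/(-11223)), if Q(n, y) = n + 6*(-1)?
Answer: 11*I*sqrt(228201)/1247 ≈ 4.2139*I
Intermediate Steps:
Q(n, y) = -6 + n (Q(n, y) = n - 6 = -6 + n)
q(L) = L**2*(-6 + L) (q(L) = (L*L)*(-6 + L) = L**2*(-6 + L))
u(g) = 25 + 2*g (u(g) = (g + g) - 5**2*(-6 + 5) = 2*g - 25*(-1) = 2*g - 1*(-25) = 2*g + 25 = 25 + 2*g)
sqrt(u(-11*2) - 13950/(-11223)) = sqrt((25 + 2*(-11*2)) - 13950/(-11223)) = sqrt((25 + 2*(-22)) - 13950*(-1/11223)) = sqrt((25 - 44) + 1550/1247) = sqrt(-19 + 1550/1247) = sqrt(-22143/1247) = 11*I*sqrt(228201)/1247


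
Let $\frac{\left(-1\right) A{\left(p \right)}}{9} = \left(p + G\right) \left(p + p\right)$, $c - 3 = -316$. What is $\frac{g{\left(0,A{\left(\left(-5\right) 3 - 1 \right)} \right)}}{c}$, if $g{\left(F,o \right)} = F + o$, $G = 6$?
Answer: $\frac{2880}{313} \approx 9.2013$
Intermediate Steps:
$c = -313$ ($c = 3 - 316 = -313$)
$A{\left(p \right)} = - 18 p \left(6 + p\right)$ ($A{\left(p \right)} = - 9 \left(p + 6\right) \left(p + p\right) = - 9 \left(6 + p\right) 2 p = - 9 \cdot 2 p \left(6 + p\right) = - 18 p \left(6 + p\right)$)
$\frac{g{\left(0,A{\left(\left(-5\right) 3 - 1 \right)} \right)}}{c} = \frac{0 - 18 \left(\left(-5\right) 3 - 1\right) \left(6 - 16\right)}{-313} = \left(0 - 18 \left(-15 - 1\right) \left(6 - 16\right)\right) \left(- \frac{1}{313}\right) = \left(0 - - 288 \left(6 - 16\right)\right) \left(- \frac{1}{313}\right) = \left(0 - \left(-288\right) \left(-10\right)\right) \left(- \frac{1}{313}\right) = \left(0 - 2880\right) \left(- \frac{1}{313}\right) = \left(-2880\right) \left(- \frac{1}{313}\right) = \frac{2880}{313}$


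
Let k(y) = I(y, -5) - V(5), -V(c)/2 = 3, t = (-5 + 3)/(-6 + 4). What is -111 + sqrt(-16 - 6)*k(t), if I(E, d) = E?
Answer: -111 + 7*I*sqrt(22) ≈ -111.0 + 32.833*I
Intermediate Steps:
t = 1 (t = -2/(-2) = -2*(-1/2) = 1)
V(c) = -6 (V(c) = -2*3 = -6)
k(y) = 6 + y (k(y) = y - 1*(-6) = y + 6 = 6 + y)
-111 + sqrt(-16 - 6)*k(t) = -111 + sqrt(-16 - 6)*(6 + 1) = -111 + sqrt(-22)*7 = -111 + (I*sqrt(22))*7 = -111 + 7*I*sqrt(22)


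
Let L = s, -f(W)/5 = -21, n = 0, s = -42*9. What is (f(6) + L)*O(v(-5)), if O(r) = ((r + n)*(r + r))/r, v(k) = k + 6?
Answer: -546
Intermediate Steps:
s = -378
f(W) = 105 (f(W) = -5*(-21) = 105)
v(k) = 6 + k
O(r) = 2*r (O(r) = ((r + 0)*(r + r))/r = (r*(2*r))/r = (2*r²)/r = 2*r)
L = -378
(f(6) + L)*O(v(-5)) = (105 - 378)*(2*(6 - 5)) = -546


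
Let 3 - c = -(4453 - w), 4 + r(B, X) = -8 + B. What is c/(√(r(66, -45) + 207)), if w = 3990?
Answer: 466*√29/87 ≈ 28.845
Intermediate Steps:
r(B, X) = -12 + B (r(B, X) = -4 + (-8 + B) = -12 + B)
c = 466 (c = 3 - (-1)*(4453 - 1*3990) = 3 - (-1)*(4453 - 3990) = 3 - (-1)*463 = 3 - 1*(-463) = 3 + 463 = 466)
c/(√(r(66, -45) + 207)) = 466/(√((-12 + 66) + 207)) = 466/(√(54 + 207)) = 466/(√261) = 466/((3*√29)) = 466*(√29/87) = 466*√29/87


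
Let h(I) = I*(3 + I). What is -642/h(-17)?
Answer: -321/119 ≈ -2.6975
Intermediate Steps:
-642/h(-17) = -642*(-1/(17*(3 - 17))) = -642/((-17*(-14))) = -642/238 = -642*1/238 = -321/119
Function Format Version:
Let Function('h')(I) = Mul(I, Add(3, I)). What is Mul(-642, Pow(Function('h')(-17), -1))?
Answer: Rational(-321, 119) ≈ -2.6975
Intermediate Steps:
Mul(-642, Pow(Function('h')(-17), -1)) = Mul(-642, Pow(Mul(-17, Add(3, -17)), -1)) = Mul(-642, Pow(Mul(-17, -14), -1)) = Mul(-642, Pow(238, -1)) = Mul(-642, Rational(1, 238)) = Rational(-321, 119)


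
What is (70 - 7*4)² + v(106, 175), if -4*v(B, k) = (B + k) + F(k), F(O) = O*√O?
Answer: 6775/4 - 875*√7/4 ≈ 1115.0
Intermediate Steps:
F(O) = O^(3/2)
v(B, k) = -B/4 - k/4 - k^(3/2)/4 (v(B, k) = -((B + k) + k^(3/2))/4 = -(B + k + k^(3/2))/4 = -B/4 - k/4 - k^(3/2)/4)
(70 - 7*4)² + v(106, 175) = (70 - 7*4)² + (-¼*106 - ¼*175 - 875*√7/4) = (70 - 28)² + (-53/2 - 175/4 - 875*√7/4) = 42² + (-53/2 - 175/4 - 875*√7/4) = 1764 + (-281/4 - 875*√7/4) = 6775/4 - 875*√7/4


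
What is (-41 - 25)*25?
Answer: -1650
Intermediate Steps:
(-41 - 25)*25 = -66*25 = -1650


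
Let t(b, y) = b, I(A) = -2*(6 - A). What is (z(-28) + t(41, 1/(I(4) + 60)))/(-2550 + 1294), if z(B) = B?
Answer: -13/1256 ≈ -0.010350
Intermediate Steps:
I(A) = -12 + 2*A
(z(-28) + t(41, 1/(I(4) + 60)))/(-2550 + 1294) = (-28 + 41)/(-2550 + 1294) = 13/(-1256) = 13*(-1/1256) = -13/1256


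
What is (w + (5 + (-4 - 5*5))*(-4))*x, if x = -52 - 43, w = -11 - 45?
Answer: -3800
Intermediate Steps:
w = -56
x = -95
(w + (5 + (-4 - 5*5))*(-4))*x = (-56 + (5 + (-4 - 5*5))*(-4))*(-95) = (-56 + (5 + (-4 - 25))*(-4))*(-95) = (-56 + (5 - 29)*(-4))*(-95) = (-56 - 24*(-4))*(-95) = (-56 + 96)*(-95) = 40*(-95) = -3800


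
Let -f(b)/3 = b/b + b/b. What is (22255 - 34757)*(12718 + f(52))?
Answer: -158925424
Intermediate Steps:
f(b) = -6 (f(b) = -3*(b/b + b/b) = -3*(1 + 1) = -3*2 = -6)
(22255 - 34757)*(12718 + f(52)) = (22255 - 34757)*(12718 - 6) = -12502*12712 = -158925424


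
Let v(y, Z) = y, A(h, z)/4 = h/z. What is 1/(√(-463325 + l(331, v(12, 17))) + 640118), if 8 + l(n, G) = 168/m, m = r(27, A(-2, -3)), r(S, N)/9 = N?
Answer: 320059/204875758625 - I*√463326/409751517250 ≈ 1.5622e-6 - 1.6612e-9*I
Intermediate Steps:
A(h, z) = 4*h/z (A(h, z) = 4*(h/z) = 4*h/z)
r(S, N) = 9*N
m = 24 (m = 9*(4*(-2)/(-3)) = 9*(4*(-2)*(-⅓)) = 9*(8/3) = 24)
l(n, G) = -1 (l(n, G) = -8 + 168/24 = -8 + 168*(1/24) = -8 + 7 = -1)
1/(√(-463325 + l(331, v(12, 17))) + 640118) = 1/(√(-463325 - 1) + 640118) = 1/(√(-463326) + 640118) = 1/(I*√463326 + 640118) = 1/(640118 + I*√463326)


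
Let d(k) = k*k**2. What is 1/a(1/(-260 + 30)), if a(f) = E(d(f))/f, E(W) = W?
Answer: 52900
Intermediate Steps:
d(k) = k**3
a(f) = f**2 (a(f) = f**3/f = f**2)
1/a(1/(-260 + 30)) = 1/((1/(-260 + 30))**2) = 1/((1/(-230))**2) = 1/((-1/230)**2) = 1/(1/52900) = 52900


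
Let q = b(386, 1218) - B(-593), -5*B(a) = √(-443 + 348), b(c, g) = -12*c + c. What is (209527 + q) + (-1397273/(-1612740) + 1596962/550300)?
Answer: 9109417391740489/44374541100 + I*√95/5 ≈ 2.0528e+5 + 1.9494*I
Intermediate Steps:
b(c, g) = -11*c
B(a) = -I*√95/5 (B(a) = -√(-443 + 348)/5 = -I*√95/5)
q = -4246 + I*√95/5 (q = -11*386 - (-1)*I*√95/5 = -4246 + I*√95/5 ≈ -4246.0 + 1.9494*I)
(209527 + q) + (-1397273/(-1612740) + 1596962/550300) = (209527 + (-4246 + I*√95/5)) + (-1397273/(-1612740) + 1596962/550300) = (205281 + I*√95/5) + (-1397273*(-1/1612740) + 1596962*(1/550300)) = (205281 + I*√95/5) + (1397273/1612740 + 798481/275150) = (205281 + I*√95/5) + 167220191389/44374541100 = 9109417391740489/44374541100 + I*√95/5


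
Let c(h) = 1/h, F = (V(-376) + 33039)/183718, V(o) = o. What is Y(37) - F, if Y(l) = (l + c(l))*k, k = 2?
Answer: 502178789/6797566 ≈ 73.876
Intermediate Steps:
F = 32663/183718 (F = (-376 + 33039)/183718 = 32663*(1/183718) = 32663/183718 ≈ 0.17779)
Y(l) = 2*l + 2/l (Y(l) = (l + 1/l)*2 = 2*l + 2/l)
Y(37) - F = (2*37 + 2/37) - 1*32663/183718 = (74 + 2*(1/37)) - 32663/183718 = (74 + 2/37) - 32663/183718 = 2740/37 - 32663/183718 = 502178789/6797566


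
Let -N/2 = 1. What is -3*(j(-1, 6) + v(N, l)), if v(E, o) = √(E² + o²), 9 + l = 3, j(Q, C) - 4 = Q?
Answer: -9 - 6*√10 ≈ -27.974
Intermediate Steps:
N = -2 (N = -2*1 = -2)
j(Q, C) = 4 + Q
l = -6 (l = -9 + 3 = -6)
-3*(j(-1, 6) + v(N, l)) = -3*((4 - 1) + √((-2)² + (-6)²)) = -3*(3 + √(4 + 36)) = -3*(3 + √40) = -3*(3 + 2*√10) = -9 - 6*√10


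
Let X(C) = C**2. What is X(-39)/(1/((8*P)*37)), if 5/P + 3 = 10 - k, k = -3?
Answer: 225108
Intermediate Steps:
P = 1/2 (P = 5/(-3 + (10 - 1*(-3))) = 5/(-3 + (10 + 3)) = 5/(-3 + 13) = 5/10 = 5*(1/10) = 1/2 ≈ 0.50000)
X(-39)/(1/((8*P)*37)) = (-39)**2/(1/((8*(1/2))*37)) = 1521/(1/(4*37)) = 1521/(1/148) = 1521*148 = 225108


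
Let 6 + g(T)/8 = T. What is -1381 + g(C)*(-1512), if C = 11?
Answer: -61861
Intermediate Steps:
g(T) = -48 + 8*T
-1381 + g(C)*(-1512) = -1381 + (-48 + 8*11)*(-1512) = -1381 + (-48 + 88)*(-1512) = -1381 + 40*(-1512) = -1381 - 60480 = -61861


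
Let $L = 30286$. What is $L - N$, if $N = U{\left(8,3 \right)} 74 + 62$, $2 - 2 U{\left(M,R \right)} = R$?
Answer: $30261$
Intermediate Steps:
$U{\left(M,R \right)} = 1 - \frac{R}{2}$
$N = 25$ ($N = \left(1 - \frac{3}{2}\right) 74 + 62 = \left(- \frac{1}{2}\right) 74 + 62 = -37 + 62 = 25$)
$L - N = 30286 - 25 = 30261$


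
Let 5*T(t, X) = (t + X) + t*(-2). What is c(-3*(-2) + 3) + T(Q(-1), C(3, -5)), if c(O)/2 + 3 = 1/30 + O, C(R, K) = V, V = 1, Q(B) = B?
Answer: 187/15 ≈ 12.467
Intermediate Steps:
C(R, K) = 1
c(O) = -89/15 + 2*O (c(O) = -6 + 2*(1/30 + O) = -6 + (1/15 + 2*O) = -89/15 + 2*O)
T(t, X) = -t/5 + X/5 (T(t, X) = ((t + X) + t*(-2))/5 = ((X + t) - 2*t)/5 = (X - t)/5 = -t/5 + X/5)
c(-3*(-2) + 3) + T(Q(-1), C(3, -5)) = (-89/15 + 2*(-3*(-2) + 3)) + (-⅕*(-1) + (⅕)*1) = (-89/15 + 2*(6 + 3)) + (⅕ + ⅕) = (-89/15 + 2*9) + ⅖ = (-89/15 + 18) + ⅖ = 181/15 + ⅖ = 187/15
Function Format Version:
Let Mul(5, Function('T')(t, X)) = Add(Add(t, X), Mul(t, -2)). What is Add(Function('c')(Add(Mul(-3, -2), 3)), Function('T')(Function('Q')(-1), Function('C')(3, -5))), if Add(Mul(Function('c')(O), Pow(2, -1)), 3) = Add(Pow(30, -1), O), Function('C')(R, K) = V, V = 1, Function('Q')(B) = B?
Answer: Rational(187, 15) ≈ 12.467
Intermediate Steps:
Function('C')(R, K) = 1
Function('c')(O) = Add(Rational(-89, 15), Mul(2, O)) (Function('c')(O) = Add(-6, Mul(2, Add(Pow(30, -1), O))) = Add(-6, Mul(2, Add(Rational(1, 30), O))) = Add(-6, Add(Rational(1, 15), Mul(2, O))) = Add(Rational(-89, 15), Mul(2, O)))
Function('T')(t, X) = Add(Mul(Rational(-1, 5), t), Mul(Rational(1, 5), X)) (Function('T')(t, X) = Mul(Rational(1, 5), Add(Add(t, X), Mul(t, -2))) = Mul(Rational(1, 5), Add(Add(X, t), Mul(-2, t))) = Mul(Rational(1, 5), Add(X, Mul(-1, t))) = Add(Mul(Rational(-1, 5), t), Mul(Rational(1, 5), X)))
Add(Function('c')(Add(Mul(-3, -2), 3)), Function('T')(Function('Q')(-1), Function('C')(3, -5))) = Add(Add(Rational(-89, 15), Mul(2, Add(Mul(-3, -2), 3))), Add(Mul(Rational(-1, 5), -1), Mul(Rational(1, 5), 1))) = Add(Add(Rational(-89, 15), Mul(2, Add(6, 3))), Add(Rational(1, 5), Rational(1, 5))) = Add(Add(Rational(-89, 15), Mul(2, 9)), Rational(2, 5)) = Add(Add(Rational(-89, 15), 18), Rational(2, 5)) = Add(Rational(181, 15), Rational(2, 5)) = Rational(187, 15)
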